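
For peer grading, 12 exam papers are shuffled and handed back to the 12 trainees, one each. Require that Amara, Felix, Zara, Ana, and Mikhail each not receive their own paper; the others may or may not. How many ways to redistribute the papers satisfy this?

Let A_j be the event that the j-th constrained one is fixed. By inclusion-exclusion over the 5 events:
Σ_{j=0}^{5} (-1)^j C(5,j)(12-j)!
= C(5,0)·12! - C(5,1)·11! + C(5,2)·10! - C(5,3)·9! + C(5,4)·8! - C(5,5)·7!
= 479001600 - 199584000 + 36288000 - 3628800 + 201600 - 5040
= 312273360

312273360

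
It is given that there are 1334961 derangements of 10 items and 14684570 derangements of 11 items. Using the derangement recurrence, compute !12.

!12 = (12-1)·(!11 + !10) = 11·(14684570 + 1334961) = 11·16019531 = 176214841.

176214841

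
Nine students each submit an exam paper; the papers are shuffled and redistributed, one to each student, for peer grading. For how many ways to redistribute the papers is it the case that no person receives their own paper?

133496

The number of derangements of 9 is !9 = Σ_{k=0}^{9} (-1)^k·9!/k!
= 9! - 9!/1! + 9!/2! - 9!/3! + 9!/4! - 9!/5! + 9!/6! - 9!/7! + 9!/8! - 9!/9!
= 362880 - 362880 + 181440 - 60480 + 15120 - 3024 + 504 - 72 + 9 - 1
= 133496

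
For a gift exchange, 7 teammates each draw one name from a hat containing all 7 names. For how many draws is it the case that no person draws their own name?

!7 = 7! · Σ_{k=0}^{7} (-1)^k/k!
= 7! - 7!/1! + 7!/2! - 7!/3! + 7!/4! - 7!/5! + 7!/6! - 7!/7!
= 5040 - 5040 + 2520 - 840 + 210 - 42 + 7 - 1
= 1854

1854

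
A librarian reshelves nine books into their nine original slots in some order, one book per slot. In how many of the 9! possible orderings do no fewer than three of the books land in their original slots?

29143

Sum C(9,i)·!(9-i) for i = 3..9:
  i=3: C(9,3)·!6 = 84·265 = 22260
  i=4: C(9,4)·!5 = 126·44 = 5544
  i=5: C(9,5)·!4 = 126·9 = 1134
  i=6: C(9,6)·!3 = 84·2 = 168
  i=7: C(9,7)·!2 = 36·1 = 36
  i=8: C(9,8)·!1 = 9·0 = 0
  i=9: C(9,9)·!0 = 1·1 = 1
Total = 29143.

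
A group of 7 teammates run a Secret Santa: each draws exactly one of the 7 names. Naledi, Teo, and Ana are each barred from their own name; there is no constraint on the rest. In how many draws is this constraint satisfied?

Inclusion-exclusion on the 3 forbidden self-matches:
Σ_{j=0}^{3} (-1)^j C(3,j)(7-j)!
= C(3,0)·7! - C(3,1)·6! + C(3,2)·5! - C(3,3)·4!
= 5040 - 2160 + 360 - 24
= 3216

3216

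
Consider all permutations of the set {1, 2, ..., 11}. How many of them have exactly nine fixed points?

Pick the 9 fixed positions: C(11,9) = 55 ways.
The other 2 form a derangement: !2 = 1.
Total: 55 × 1 = 55.

55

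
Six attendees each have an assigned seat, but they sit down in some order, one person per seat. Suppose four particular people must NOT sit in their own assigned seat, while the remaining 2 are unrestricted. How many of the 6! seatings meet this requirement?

362

Inclusion-exclusion on the 4 forbidden self-matches:
Σ_{j=0}^{4} (-1)^j C(4,j)(6-j)!
= C(4,0)·6! - C(4,1)·5! + C(4,2)·4! - C(4,3)·3! + C(4,4)·2!
= 720 - 480 + 144 - 24 + 2
= 362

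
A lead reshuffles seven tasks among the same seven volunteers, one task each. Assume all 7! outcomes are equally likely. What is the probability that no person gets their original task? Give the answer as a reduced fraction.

Favorable outcomes: !7 = 1854.
Total outcomes: 7! = 5040.
Probability = 1854/5040 = 103/280.

103/280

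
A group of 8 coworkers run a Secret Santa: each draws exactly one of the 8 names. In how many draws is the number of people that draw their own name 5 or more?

141

Sum C(8,i)·!(8-i) for i = 5..8:
  i=5: C(8,5)·!3 = 56·2 = 112
  i=6: C(8,6)·!2 = 28·1 = 28
  i=7: C(8,7)·!1 = 8·0 = 0
  i=8: C(8,8)·!0 = 1·1 = 1
Total = 141.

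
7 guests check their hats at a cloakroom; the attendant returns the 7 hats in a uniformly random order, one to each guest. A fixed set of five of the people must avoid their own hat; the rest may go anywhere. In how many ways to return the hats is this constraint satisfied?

2428

Let A_j be the event that the j-th constrained one is fixed. By inclusion-exclusion over the 5 events:
Σ_{j=0}^{5} (-1)^j C(5,j)(7-j)!
= C(5,0)·7! - C(5,1)·6! + C(5,2)·5! - C(5,3)·4! + C(5,4)·3! - C(5,5)·2!
= 5040 - 3600 + 1200 - 240 + 30 - 2
= 2428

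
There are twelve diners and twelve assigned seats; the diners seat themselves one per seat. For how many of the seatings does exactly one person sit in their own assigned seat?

176214840

Choose which one of the 12 is fixed: C(12,1) = 12.
The other 11 form a derangement: !11 = 14684570.
Total: 12 × 14684570 = 176214840.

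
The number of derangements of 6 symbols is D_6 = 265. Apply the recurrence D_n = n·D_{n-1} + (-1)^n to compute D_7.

D_7 = 7·265 - 1 = 1854.

1854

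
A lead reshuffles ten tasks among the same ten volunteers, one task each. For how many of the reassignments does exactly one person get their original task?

1334960

Pick the single fixed position: C(10,1) = 10 ways.
The remaining 9 must be deranged: !9 = 133496.
Total: 10 × 133496 = 1334960.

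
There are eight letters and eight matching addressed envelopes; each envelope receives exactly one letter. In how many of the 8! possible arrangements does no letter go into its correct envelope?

Recurrence: !8 = 7·(!7 + !6).
!8 = 7·(1854 + 265) = 7·2119 = 14833

14833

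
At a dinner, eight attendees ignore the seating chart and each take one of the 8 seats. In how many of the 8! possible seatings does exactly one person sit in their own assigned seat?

Pick the single fixed position: C(8,1) = 8 ways.
The other 7 form a derangement: !7 = 1854.
Total: 8 × 1854 = 14832.

14832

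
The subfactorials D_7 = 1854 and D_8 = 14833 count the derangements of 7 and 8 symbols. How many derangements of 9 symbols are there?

D_9 = (9-1)·(D_8 + D_7) = 8·(14833 + 1854) = 8·16687 = 133496.

133496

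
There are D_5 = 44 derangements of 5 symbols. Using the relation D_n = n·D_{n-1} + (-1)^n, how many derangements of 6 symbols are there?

D_6 = 6·44 + 1 = 265.

265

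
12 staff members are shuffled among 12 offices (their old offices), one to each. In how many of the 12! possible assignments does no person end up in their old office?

Use !n = (n-1)(!(n-1) + !(n-2)).
!12 = 11·(14684570 + 1334961) = 11·16019531 = 176214841

176214841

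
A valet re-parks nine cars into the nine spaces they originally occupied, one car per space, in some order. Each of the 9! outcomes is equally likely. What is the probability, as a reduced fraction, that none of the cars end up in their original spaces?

16687/45360

Favorable outcomes: !9 = 133496.
Total outcomes: 9! = 362880.
Probability = 133496/362880 = 16687/45360.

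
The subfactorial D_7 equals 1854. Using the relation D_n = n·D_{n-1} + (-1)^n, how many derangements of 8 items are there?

14833

D_8 = 8·1854 + 1 = 14833.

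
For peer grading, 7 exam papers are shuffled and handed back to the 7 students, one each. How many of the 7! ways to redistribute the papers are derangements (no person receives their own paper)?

1854

Recurrence: !7 = 7·!6 + (-1)^7.
!7 = 7·265 - 1 = 1854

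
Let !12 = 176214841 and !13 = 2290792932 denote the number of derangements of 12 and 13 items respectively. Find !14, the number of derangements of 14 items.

32071101049

!14 = (14-1)·(!13 + !12) = 13·(2290792932 + 176214841) = 13·2467007773 = 32071101049.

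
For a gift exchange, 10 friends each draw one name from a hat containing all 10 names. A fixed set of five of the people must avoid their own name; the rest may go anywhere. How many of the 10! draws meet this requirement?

Let A_j be the event that the j-th constrained one is fixed. By inclusion-exclusion over the 5 events:
Σ_{j=0}^{5} (-1)^j C(5,j)(10-j)!
= C(5,0)·10! - C(5,1)·9! + C(5,2)·8! - C(5,3)·7! + C(5,4)·6! - C(5,5)·5!
= 3628800 - 1814400 + 403200 - 50400 + 3600 - 120
= 2170680

2170680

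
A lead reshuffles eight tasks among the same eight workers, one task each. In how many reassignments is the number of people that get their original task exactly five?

112

Pick the 5 fixed positions: C(8,5) = 56 ways.
The other 3 form a derangement: !3 = 2.
Total: 56 × 2 = 112.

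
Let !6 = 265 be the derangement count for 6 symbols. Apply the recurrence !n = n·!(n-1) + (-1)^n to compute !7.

1854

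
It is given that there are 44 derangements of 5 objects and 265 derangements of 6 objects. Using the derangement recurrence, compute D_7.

1854

D_7 = (7-1)·(D_6 + D_5) = 6·(265 + 44) = 6·309 = 1854.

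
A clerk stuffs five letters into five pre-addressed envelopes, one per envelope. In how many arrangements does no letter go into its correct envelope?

!5 is the nearest integer to 5!/e.
5! = 120, and 120/e ≈ 44.15, so !5 = 44.

44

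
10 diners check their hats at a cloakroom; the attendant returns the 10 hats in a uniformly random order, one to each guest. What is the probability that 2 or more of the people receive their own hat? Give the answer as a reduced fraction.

Favorable outcomes: Σ_{i≥2} C(10,i)·!(10-i) = 45·14833 + 120·1854 + 210·265 + 252·44 + 210·9 + 120·2 + 45·1 + 10·0 + 1·1 = 958879.
Total outcomes: 10! = 3628800.
Probability = 958879/3628800 = 958879/3628800.

958879/3628800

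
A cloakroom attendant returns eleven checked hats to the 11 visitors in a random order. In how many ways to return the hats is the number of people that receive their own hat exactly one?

Choose which one of the 11 is fixed: C(11,1) = 11.
The remaining 10 must be deranged: !10 = 1334961.
Total: 11 × 1334961 = 14684571.

14684571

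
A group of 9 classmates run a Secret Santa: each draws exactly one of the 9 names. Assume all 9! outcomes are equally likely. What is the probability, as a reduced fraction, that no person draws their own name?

16687/45360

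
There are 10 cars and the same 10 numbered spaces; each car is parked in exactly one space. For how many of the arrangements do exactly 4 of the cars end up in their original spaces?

55650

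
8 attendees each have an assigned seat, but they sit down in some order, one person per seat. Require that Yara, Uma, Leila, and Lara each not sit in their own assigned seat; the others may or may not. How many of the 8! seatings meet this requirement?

24024

Let A_j be the event that the j-th constrained one is fixed. By inclusion-exclusion over the 4 events:
Σ_{j=0}^{4} (-1)^j C(4,j)(8-j)!
= C(4,0)·8! - C(4,1)·7! + C(4,2)·6! - C(4,3)·5! + C(4,4)·4!
= 40320 - 20160 + 4320 - 480 + 24
= 24024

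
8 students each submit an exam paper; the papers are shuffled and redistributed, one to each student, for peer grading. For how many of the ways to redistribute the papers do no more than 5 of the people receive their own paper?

# with exactly i fixed is C(8,i)·!(8-i); sum over i=0..5:
  i=0: C(8,0)·!8 = 1·14833 = 14833
  i=1: C(8,1)·!7 = 8·1854 = 14832
  i=2: C(8,2)·!6 = 28·265 = 7420
  i=3: C(8,3)·!5 = 56·44 = 2464
  i=4: C(8,4)·!4 = 70·9 = 630
  i=5: C(8,5)·!3 = 56·2 = 112
Total = 40291.

40291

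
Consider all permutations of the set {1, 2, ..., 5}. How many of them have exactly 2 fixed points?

20

Pick the 2 fixed positions: C(5,2) = 10 ways.
The other 3 form a derangement: !3 = 2.
Total: 10 × 2 = 20.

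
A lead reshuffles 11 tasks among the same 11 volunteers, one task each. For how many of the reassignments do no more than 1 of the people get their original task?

Sum C(11,i)·!(11-i) for i = 0..1:
  i=0: C(11,0)·!11 = 1·14684570 = 14684570
  i=1: C(11,1)·!10 = 11·1334961 = 14684571
Total = 29369141.

29369141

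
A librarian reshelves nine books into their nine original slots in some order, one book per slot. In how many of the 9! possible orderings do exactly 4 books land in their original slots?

5544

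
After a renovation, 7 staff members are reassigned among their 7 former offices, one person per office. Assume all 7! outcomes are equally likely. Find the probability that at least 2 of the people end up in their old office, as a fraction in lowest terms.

1331/5040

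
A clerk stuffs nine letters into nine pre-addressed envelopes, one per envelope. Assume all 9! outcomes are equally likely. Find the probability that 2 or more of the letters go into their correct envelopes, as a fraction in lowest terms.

95887/362880

Favorable outcomes: Σ_{i≥2} C(9,i)·!(9-i) = 36·1854 + 84·265 + 126·44 + 126·9 + 84·2 + 36·1 + 9·0 + 1·1 = 95887.
Total outcomes: 9! = 362880.
Probability = 95887/362880 = 95887/362880.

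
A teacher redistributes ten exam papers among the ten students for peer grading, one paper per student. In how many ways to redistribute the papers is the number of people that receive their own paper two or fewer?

3337406

Sum C(10,i)·!(10-i) for i = 0..2:
  i=0: C(10,0)·!10 = 1·1334961 = 1334961
  i=1: C(10,1)·!9 = 10·133496 = 1334960
  i=2: C(10,2)·!8 = 45·14833 = 667485
Total = 3337406.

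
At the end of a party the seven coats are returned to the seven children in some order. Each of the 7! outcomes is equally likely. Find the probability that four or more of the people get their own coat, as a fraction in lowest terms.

Favorable outcomes: Σ_{i≥4} C(7,i)·!(7-i) = 35·2 + 21·1 + 7·0 + 1·1 = 92.
Total outcomes: 7! = 5040.
Probability = 92/5040 = 23/1260.

23/1260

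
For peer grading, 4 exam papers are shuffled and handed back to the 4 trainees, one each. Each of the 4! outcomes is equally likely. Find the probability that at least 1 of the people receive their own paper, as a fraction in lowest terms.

Favorable outcomes: Σ_{i≥1} C(4,i)·!(4-i) = 4·2 + 6·1 + 4·0 + 1·1 = 15.
Total outcomes: 4! = 24.
Probability = 15/24 = 5/8.

5/8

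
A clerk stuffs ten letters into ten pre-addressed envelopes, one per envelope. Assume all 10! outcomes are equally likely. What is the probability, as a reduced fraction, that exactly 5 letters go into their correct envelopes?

11/3600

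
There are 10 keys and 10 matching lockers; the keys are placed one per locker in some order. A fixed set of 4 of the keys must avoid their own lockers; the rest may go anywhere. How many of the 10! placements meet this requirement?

Let A_j be the event that the j-th constrained one is fixed. By inclusion-exclusion over the 4 events:
Σ_{j=0}^{4} (-1)^j C(4,j)(10-j)!
= C(4,0)·10! - C(4,1)·9! + C(4,2)·8! - C(4,3)·7! + C(4,4)·6!
= 3628800 - 1451520 + 241920 - 20160 + 720
= 2399760

2399760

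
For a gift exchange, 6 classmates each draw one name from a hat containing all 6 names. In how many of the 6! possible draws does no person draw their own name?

265

!6 = 6! · Σ_{k=0}^{6} (-1)^k/k!
= 6! - 6!/1! + 6!/2! - 6!/3! + 6!/4! - 6!/5! + 6!/6!
= 720 - 720 + 360 - 120 + 30 - 6 + 1
= 265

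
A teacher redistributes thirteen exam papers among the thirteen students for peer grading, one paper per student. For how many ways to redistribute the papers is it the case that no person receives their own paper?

2290792932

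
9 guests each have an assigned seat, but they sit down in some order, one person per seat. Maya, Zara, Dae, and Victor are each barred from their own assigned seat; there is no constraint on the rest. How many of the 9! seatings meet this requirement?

Let A_j be the event that the j-th constrained one is fixed. By inclusion-exclusion over the 4 events:
Σ_{j=0}^{4} (-1)^j C(4,j)(9-j)!
= C(4,0)·9! - C(4,1)·8! + C(4,2)·7! - C(4,3)·6! + C(4,4)·5!
= 362880 - 161280 + 30240 - 2880 + 120
= 229080

229080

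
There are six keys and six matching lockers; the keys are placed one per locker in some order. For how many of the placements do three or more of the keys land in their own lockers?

# with exactly i fixed is C(6,i)·!(6-i); sum over i=3..6:
  i=3: C(6,3)·!3 = 20·2 = 40
  i=4: C(6,4)·!2 = 15·1 = 15
  i=5: C(6,5)·!1 = 6·0 = 0
  i=6: C(6,6)·!0 = 1·1 = 1
Total = 56.

56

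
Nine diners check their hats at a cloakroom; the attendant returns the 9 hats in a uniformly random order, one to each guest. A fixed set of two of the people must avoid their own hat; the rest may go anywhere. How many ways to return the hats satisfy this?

Inclusion-exclusion on the 2 forbidden self-matches:
Σ_{j=0}^{2} (-1)^j C(2,j)(9-j)!
= C(2,0)·9! - C(2,1)·8! + C(2,2)·7!
= 362880 - 80640 + 5040
= 287280

287280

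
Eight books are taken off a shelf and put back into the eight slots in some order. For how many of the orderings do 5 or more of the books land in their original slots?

Sum C(8,i)·!(8-i) for i = 5..8:
  i=5: C(8,5)·!3 = 56·2 = 112
  i=6: C(8,6)·!2 = 28·1 = 28
  i=7: C(8,7)·!1 = 8·0 = 0
  i=8: C(8,8)·!0 = 1·1 = 1
Total = 141.

141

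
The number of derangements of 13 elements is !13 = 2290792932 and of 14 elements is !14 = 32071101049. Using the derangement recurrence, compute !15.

481066515734

!15 = (15-1)·(!14 + !13) = 14·(32071101049 + 2290792932) = 14·34361893981 = 481066515734.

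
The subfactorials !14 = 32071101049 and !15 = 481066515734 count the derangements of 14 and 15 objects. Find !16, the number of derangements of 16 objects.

7697064251745

!16 = (16-1)·(!15 + !14) = 15·(481066515734 + 32071101049) = 15·513137616783 = 7697064251745.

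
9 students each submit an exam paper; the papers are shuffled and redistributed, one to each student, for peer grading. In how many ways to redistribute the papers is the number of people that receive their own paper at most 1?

Sum C(9,i)·!(9-i) for i = 0..1:
  i=0: C(9,0)·!9 = 1·133496 = 133496
  i=1: C(9,1)·!8 = 9·14833 = 133497
Total = 266993.

266993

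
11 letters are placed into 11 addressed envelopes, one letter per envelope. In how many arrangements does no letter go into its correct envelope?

14684570

!11 is the nearest integer to 11!/e.
11! = 39916800, and 39916800/e ≈ 14684570.08, so !11 = 14684570.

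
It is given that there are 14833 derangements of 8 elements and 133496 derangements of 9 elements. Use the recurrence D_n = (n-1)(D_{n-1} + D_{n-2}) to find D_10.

D_10 = (10-1)·(D_9 + D_8) = 9·(133496 + 14833) = 9·148329 = 1334961.

1334961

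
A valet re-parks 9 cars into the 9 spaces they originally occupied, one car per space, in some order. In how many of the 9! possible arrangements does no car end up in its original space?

133496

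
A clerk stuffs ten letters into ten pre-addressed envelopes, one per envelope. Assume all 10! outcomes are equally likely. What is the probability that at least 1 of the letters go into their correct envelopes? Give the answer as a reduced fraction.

28319/44800

Favorable outcomes: Σ_{i≥1} C(10,i)·!(10-i) = 10·133496 + 45·14833 + 120·1854 + 210·265 + 252·44 + 210·9 + 120·2 + 45·1 + 10·0 + 1·1 = 2293839.
Total outcomes: 10! = 3628800.
Probability = 2293839/3628800 = 28319/44800.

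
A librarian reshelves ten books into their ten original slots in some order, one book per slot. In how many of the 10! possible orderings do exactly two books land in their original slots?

667485

Choose which 2 of the 10 are fixed: C(10,2) = 45.
The other 8 form a derangement: !8 = 14833.
Total: 45 × 14833 = 667485.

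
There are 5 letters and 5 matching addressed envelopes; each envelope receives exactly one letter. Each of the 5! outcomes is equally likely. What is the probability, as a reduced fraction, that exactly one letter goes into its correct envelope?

Favorable outcomes: C(5,1)·!4 = 5·9 = 45.
Total outcomes: 5! = 120.
Probability = 45/120 = 3/8.

3/8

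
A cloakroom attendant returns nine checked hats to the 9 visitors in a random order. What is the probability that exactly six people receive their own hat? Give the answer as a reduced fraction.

Favorable outcomes: C(9,6)·!3 = 84·2 = 168.
Total outcomes: 9! = 362880.
Probability = 168/362880 = 1/2160.

1/2160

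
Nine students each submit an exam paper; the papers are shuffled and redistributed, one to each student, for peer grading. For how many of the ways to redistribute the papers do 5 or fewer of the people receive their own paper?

362675

# with exactly i fixed is C(9,i)·!(9-i); sum over i=0..5:
  i=0: C(9,0)·!9 = 1·133496 = 133496
  i=1: C(9,1)·!8 = 9·14833 = 133497
  i=2: C(9,2)·!7 = 36·1854 = 66744
  i=3: C(9,3)·!6 = 84·265 = 22260
  i=4: C(9,4)·!5 = 126·44 = 5544
  i=5: C(9,5)·!4 = 126·9 = 1134
Total = 362675.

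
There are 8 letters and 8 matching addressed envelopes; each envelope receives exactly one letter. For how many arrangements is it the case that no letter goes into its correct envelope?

14833

The subfactorial !8 = [8!/e] (nearest integer).
8! = 40320, and 40320/e ≈ 14832.90, so !8 = 14833.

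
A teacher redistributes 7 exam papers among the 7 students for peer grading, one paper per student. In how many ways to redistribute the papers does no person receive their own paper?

The number of derangements of 7 is !7 = Σ_{k=0}^{7} (-1)^k·7!/k!
= 7! - 7!/1! + 7!/2! - 7!/3! + 7!/4! - 7!/5! + 7!/6! - 7!/7!
= 5040 - 5040 + 2520 - 840 + 210 - 42 + 7 - 1
= 1854

1854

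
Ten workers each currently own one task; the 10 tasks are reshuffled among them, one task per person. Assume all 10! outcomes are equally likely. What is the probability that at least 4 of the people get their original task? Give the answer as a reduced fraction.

34457/1814400

Favorable outcomes: Σ_{i≥4} C(10,i)·!(10-i) = 210·265 + 252·44 + 210·9 + 120·2 + 45·1 + 10·0 + 1·1 = 68914.
Total outcomes: 10! = 3628800.
Probability = 68914/3628800 = 34457/1814400.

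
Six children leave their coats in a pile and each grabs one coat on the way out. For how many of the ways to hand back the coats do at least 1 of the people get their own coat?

455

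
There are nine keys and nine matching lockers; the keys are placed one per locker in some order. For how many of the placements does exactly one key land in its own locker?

133497

Pick the single fixed position: C(9,1) = 9 ways.
The other 8 form a derangement: !8 = 14833.
Total: 9 × 14833 = 133497.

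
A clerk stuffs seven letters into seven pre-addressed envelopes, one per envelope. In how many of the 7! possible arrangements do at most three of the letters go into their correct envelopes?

# with exactly i fixed is C(7,i)·!(7-i); sum over i=0..3:
  i=0: C(7,0)·!7 = 1·1854 = 1854
  i=1: C(7,1)·!6 = 7·265 = 1855
  i=2: C(7,2)·!5 = 21·44 = 924
  i=3: C(7,3)·!4 = 35·9 = 315
Total = 4948.

4948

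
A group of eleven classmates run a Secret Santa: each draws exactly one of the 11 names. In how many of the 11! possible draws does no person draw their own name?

14684570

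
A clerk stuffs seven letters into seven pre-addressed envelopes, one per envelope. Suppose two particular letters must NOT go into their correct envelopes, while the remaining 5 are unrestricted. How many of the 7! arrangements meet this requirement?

Let A_j be the event that the j-th constrained one is fixed. By inclusion-exclusion over the 2 events:
Σ_{j=0}^{2} (-1)^j C(2,j)(7-j)!
= C(2,0)·7! - C(2,1)·6! + C(2,2)·5!
= 5040 - 1440 + 120
= 3720

3720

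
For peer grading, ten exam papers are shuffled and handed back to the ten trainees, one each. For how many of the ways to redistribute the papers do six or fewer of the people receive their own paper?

3628514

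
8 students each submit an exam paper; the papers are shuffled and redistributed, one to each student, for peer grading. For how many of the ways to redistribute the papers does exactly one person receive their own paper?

14832

Choose which one of the 8 is fixed: C(8,1) = 8.
The other 7 form a derangement: !7 = 1854.
Total: 8 × 1854 = 14832.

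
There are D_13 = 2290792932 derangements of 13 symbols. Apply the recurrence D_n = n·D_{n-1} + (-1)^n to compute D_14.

D_14 = 14·2290792932 + 1 = 32071101049.

32071101049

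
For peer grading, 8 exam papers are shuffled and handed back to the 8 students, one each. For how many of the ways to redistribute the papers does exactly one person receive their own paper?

Choose which one of the 8 is fixed: C(8,1) = 8.
The remaining 7 must be deranged: !7 = 1854.
Total: 8 × 1854 = 14832.

14832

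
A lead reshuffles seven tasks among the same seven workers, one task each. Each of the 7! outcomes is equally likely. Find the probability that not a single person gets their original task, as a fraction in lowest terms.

103/280

Favorable outcomes: !7 = 1854.
Total outcomes: 7! = 5040.
Probability = 1854/5040 = 103/280.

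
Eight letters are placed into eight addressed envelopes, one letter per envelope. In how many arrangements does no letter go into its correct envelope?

The number of derangements of 8 is !8 = Σ_{k=0}^{8} (-1)^k·8!/k!
= 8! - 8!/1! + 8!/2! - 8!/3! + 8!/4! - 8!/5! + 8!/6! - 8!/7! + 8!/8!
= 40320 - 40320 + 20160 - 6720 + 1680 - 336 + 56 - 8 + 1
= 14833

14833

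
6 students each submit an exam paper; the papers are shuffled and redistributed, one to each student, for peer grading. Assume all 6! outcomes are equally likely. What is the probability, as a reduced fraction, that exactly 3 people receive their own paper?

1/18

Favorable outcomes: C(6,3)·!3 = 20·2 = 40.
Total outcomes: 6! = 720.
Probability = 40/720 = 1/18.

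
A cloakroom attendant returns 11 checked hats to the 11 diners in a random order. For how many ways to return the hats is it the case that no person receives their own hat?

14684570

The number of derangements of 11 is !11 = Σ_{k=0}^{11} (-1)^k·11!/k!
= 11! - 11!/1! + 11!/2! - 11!/3! + 11!/4! - 11!/5! + 11!/6! - 11!/7! + 11!/8! - 11!/9! + 11!/10! - 11!/11!
= 39916800 - 39916800 + 19958400 - 6652800 + 1663200 - 332640 + 55440 - 7920 + 990 - 110 + 11 - 1
= 14684570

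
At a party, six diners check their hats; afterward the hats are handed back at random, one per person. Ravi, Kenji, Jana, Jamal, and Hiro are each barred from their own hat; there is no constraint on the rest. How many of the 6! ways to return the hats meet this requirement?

Inclusion-exclusion on the 5 forbidden self-matches:
Σ_{j=0}^{5} (-1)^j C(5,j)(6-j)!
= C(5,0)·6! - C(5,1)·5! + C(5,2)·4! - C(5,3)·3! + C(5,4)·2! - C(5,5)·1!
= 720 - 600 + 240 - 60 + 10 - 1
= 309

309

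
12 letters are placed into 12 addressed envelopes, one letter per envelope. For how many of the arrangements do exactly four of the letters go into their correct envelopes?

7342335

Choose which 4 of the 12 are fixed: C(12,4) = 495.
The remaining 8 must be deranged: !8 = 14833.
Total: 495 × 14833 = 7342335.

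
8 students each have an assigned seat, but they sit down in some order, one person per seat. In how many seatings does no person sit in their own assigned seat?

14833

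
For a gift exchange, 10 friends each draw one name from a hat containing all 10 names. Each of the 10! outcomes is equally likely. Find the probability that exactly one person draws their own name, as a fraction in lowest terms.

16687/45360

Favorable outcomes: C(10,1)·!9 = 10·133496 = 1334960.
Total outcomes: 10! = 3628800.
Probability = 1334960/3628800 = 16687/45360.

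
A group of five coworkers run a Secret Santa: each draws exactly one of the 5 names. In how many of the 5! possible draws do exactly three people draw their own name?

10

Pick the 3 fixed positions: C(5,3) = 10 ways.
The other 2 form a derangement: !2 = 1.
Total: 10 × 1 = 10.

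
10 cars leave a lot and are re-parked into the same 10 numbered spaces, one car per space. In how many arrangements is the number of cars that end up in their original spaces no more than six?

# with exactly i fixed is C(10,i)·!(10-i); sum over i=0..6:
  i=0: C(10,0)·!10 = 1·1334961 = 1334961
  i=1: C(10,1)·!9 = 10·133496 = 1334960
  i=2: C(10,2)·!8 = 45·14833 = 667485
  i=3: C(10,3)·!7 = 120·1854 = 222480
  i=4: C(10,4)·!6 = 210·265 = 55650
  i=5: C(10,5)·!5 = 252·44 = 11088
  i=6: C(10,6)·!4 = 210·9 = 1890
Total = 3628514.

3628514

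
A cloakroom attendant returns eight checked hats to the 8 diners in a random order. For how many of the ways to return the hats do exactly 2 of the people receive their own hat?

Choose which 2 of the 8 are fixed: C(8,2) = 28.
The other 6 form a derangement: !6 = 265.
Total: 28 × 265 = 7420.

7420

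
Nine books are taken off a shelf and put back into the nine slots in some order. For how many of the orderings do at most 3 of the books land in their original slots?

355997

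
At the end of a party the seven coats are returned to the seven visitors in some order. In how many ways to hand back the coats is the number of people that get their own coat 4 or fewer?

Sum C(7,i)·!(7-i) for i = 0..4:
  i=0: C(7,0)·!7 = 1·1854 = 1854
  i=1: C(7,1)·!6 = 7·265 = 1855
  i=2: C(7,2)·!5 = 21·44 = 924
  i=3: C(7,3)·!4 = 35·9 = 315
  i=4: C(7,4)·!3 = 35·2 = 70
Total = 5018.

5018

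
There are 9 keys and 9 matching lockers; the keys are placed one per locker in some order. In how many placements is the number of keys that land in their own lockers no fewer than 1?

# with exactly i fixed is C(9,i)·!(9-i); sum over i=1..9:
  i=1: C(9,1)·!8 = 9·14833 = 133497
  i=2: C(9,2)·!7 = 36·1854 = 66744
  i=3: C(9,3)·!6 = 84·265 = 22260
  i=4: C(9,4)·!5 = 126·44 = 5544
  i=5: C(9,5)·!4 = 126·9 = 1134
  i=6: C(9,6)·!3 = 84·2 = 168
  i=7: C(9,7)·!2 = 36·1 = 36
  i=8: C(9,8)·!1 = 9·0 = 0
  i=9: C(9,9)·!0 = 1·1 = 1
Total = 229384.

229384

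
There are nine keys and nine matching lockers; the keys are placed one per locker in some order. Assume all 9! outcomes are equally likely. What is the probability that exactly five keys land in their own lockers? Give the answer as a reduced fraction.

1/320

Favorable outcomes: C(9,5)·!4 = 126·9 = 1134.
Total outcomes: 9! = 362880.
Probability = 1134/362880 = 1/320.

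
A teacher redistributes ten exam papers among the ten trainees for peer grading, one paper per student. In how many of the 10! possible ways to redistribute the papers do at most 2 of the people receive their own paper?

# with exactly i fixed is C(10,i)·!(10-i); sum over i=0..2:
  i=0: C(10,0)·!10 = 1·1334961 = 1334961
  i=1: C(10,1)·!9 = 10·133496 = 1334960
  i=2: C(10,2)·!8 = 45·14833 = 667485
Total = 3337406.

3337406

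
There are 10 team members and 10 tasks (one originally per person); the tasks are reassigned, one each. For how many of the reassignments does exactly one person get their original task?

Pick the single fixed position: C(10,1) = 10 ways.
The remaining 9 must be deranged: !9 = 133496.
Total: 10 × 133496 = 1334960.

1334960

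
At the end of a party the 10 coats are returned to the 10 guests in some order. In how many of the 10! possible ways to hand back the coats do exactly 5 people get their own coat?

11088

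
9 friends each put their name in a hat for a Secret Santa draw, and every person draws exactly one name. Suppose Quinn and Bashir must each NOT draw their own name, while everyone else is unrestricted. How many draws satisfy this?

Inclusion-exclusion on the 2 forbidden self-matches:
Σ_{j=0}^{2} (-1)^j C(2,j)(9-j)!
= C(2,0)·9! - C(2,1)·8! + C(2,2)·7!
= 362880 - 80640 + 5040
= 287280

287280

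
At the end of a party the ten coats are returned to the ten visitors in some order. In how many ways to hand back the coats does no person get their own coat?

1334961

Recurrence: !10 = 10·!9 + (-1)^10.
!10 = 10·133496 + 1 = 1334961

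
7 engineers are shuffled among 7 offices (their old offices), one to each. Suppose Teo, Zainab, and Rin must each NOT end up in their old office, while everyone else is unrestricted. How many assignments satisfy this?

3216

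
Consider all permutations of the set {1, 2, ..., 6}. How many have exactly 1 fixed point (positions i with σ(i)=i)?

264

Pick the single fixed position: C(6,1) = 6 ways.
The other 5 form a derangement: !5 = 44.
Total: 6 × 44 = 264.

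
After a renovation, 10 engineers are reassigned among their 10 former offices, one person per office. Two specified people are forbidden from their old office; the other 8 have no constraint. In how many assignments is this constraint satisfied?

2943360

Let A_j be the event that the j-th constrained one is fixed. By inclusion-exclusion over the 2 events:
Σ_{j=0}^{2} (-1)^j C(2,j)(10-j)!
= C(2,0)·10! - C(2,1)·9! + C(2,2)·8!
= 3628800 - 725760 + 40320
= 2943360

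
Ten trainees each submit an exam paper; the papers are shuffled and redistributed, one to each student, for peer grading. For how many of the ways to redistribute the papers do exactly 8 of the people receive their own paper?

45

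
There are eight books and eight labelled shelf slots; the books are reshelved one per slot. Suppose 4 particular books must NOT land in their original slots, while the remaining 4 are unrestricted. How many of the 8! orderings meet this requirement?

24024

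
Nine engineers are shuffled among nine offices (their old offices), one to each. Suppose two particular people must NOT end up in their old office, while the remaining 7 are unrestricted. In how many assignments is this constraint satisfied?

Let A_j be the event that the j-th constrained one is fixed. By inclusion-exclusion over the 2 events:
Σ_{j=0}^{2} (-1)^j C(2,j)(9-j)!
= C(2,0)·9! - C(2,1)·8! + C(2,2)·7!
= 362880 - 80640 + 5040
= 287280

287280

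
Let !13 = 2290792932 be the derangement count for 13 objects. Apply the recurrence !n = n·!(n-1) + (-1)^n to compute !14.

32071101049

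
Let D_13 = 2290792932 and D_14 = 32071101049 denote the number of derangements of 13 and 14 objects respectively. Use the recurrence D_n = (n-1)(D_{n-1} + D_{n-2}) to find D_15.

481066515734

D_15 = (15-1)·(D_14 + D_13) = 14·(32071101049 + 2290792932) = 14·34361893981 = 481066515734.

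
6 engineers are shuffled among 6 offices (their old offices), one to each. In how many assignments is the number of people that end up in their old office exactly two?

135

Pick the 2 fixed positions: C(6,2) = 15 ways.
The remaining 4 must be deranged: !4 = 9.
Total: 15 × 9 = 135.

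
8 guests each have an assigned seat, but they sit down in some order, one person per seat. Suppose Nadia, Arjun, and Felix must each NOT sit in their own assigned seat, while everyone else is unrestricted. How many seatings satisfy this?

27240

Inclusion-exclusion on the 3 forbidden self-matches:
Σ_{j=0}^{3} (-1)^j C(3,j)(8-j)!
= C(3,0)·8! - C(3,1)·7! + C(3,2)·6! - C(3,3)·5!
= 40320 - 15120 + 2160 - 120
= 27240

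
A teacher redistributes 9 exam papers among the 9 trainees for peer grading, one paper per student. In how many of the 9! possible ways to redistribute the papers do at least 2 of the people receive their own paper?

# with exactly i fixed is C(9,i)·!(9-i); sum over i=2..9:
  i=2: C(9,2)·!7 = 36·1854 = 66744
  i=3: C(9,3)·!6 = 84·265 = 22260
  i=4: C(9,4)·!5 = 126·44 = 5544
  i=5: C(9,5)·!4 = 126·9 = 1134
  i=6: C(9,6)·!3 = 84·2 = 168
  i=7: C(9,7)·!2 = 36·1 = 36
  i=8: C(9,8)·!1 = 9·0 = 0
  i=9: C(9,9)·!0 = 1·1 = 1
Total = 95887.

95887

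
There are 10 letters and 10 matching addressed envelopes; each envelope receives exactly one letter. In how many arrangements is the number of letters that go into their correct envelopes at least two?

958879

# with exactly i fixed is C(10,i)·!(10-i); sum over i=2..10:
  i=2: C(10,2)·!8 = 45·14833 = 667485
  i=3: C(10,3)·!7 = 120·1854 = 222480
  i=4: C(10,4)·!6 = 210·265 = 55650
  i=5: C(10,5)·!5 = 252·44 = 11088
  i=6: C(10,6)·!4 = 210·9 = 1890
  i=7: C(10,7)·!3 = 120·2 = 240
  i=8: C(10,8)·!2 = 45·1 = 45
  i=9: C(10,9)·!1 = 10·0 = 0
  i=10: C(10,10)·!0 = 1·1 = 1
Total = 958879.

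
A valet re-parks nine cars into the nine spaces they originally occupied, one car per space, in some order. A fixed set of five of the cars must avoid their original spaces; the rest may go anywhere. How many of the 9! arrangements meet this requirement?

205056

Let A_j be the event that the j-th constrained one is fixed. By inclusion-exclusion over the 5 events:
Σ_{j=0}^{5} (-1)^j C(5,j)(9-j)!
= C(5,0)·9! - C(5,1)·8! + C(5,2)·7! - C(5,3)·6! + C(5,4)·5! - C(5,5)·4!
= 362880 - 201600 + 50400 - 7200 + 600 - 24
= 205056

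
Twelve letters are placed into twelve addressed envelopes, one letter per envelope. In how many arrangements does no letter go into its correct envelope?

!12 is the nearest integer to 12!/e.
12! = 479001600, and 479001600/e ≈ 176214840.93, so !12 = 176214841.

176214841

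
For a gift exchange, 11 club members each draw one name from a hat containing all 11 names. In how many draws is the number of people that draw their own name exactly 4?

611820

Choose which 4 of the 11 are fixed: C(11,4) = 330.
The remaining 7 must be deranged: !7 = 1854.
Total: 330 × 1854 = 611820.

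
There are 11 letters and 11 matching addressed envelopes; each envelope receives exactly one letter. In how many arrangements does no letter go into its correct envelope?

14684570

Use !n = (n-1)(!(n-1) + !(n-2)).
!11 = 10·(1334961 + 133496) = 10·1468457 = 14684570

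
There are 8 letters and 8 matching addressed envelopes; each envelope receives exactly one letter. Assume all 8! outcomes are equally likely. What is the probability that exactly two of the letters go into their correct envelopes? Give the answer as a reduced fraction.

53/288

Favorable outcomes: C(8,2)·!6 = 28·265 = 7420.
Total outcomes: 8! = 40320.
Probability = 7420/40320 = 53/288.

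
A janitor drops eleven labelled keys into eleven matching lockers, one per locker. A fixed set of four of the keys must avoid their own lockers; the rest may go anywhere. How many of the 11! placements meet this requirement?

27422640

Inclusion-exclusion on the 4 forbidden self-matches:
Σ_{j=0}^{4} (-1)^j C(4,j)(11-j)!
= C(4,0)·11! - C(4,1)·10! + C(4,2)·9! - C(4,3)·8! + C(4,4)·7!
= 39916800 - 14515200 + 2177280 - 161280 + 5040
= 27422640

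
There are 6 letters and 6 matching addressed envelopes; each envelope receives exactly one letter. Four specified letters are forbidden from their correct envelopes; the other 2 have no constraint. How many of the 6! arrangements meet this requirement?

362

Inclusion-exclusion on the 4 forbidden self-matches:
Σ_{j=0}^{4} (-1)^j C(4,j)(6-j)!
= C(4,0)·6! - C(4,1)·5! + C(4,2)·4! - C(4,3)·3! + C(4,4)·2!
= 720 - 480 + 144 - 24 + 2
= 362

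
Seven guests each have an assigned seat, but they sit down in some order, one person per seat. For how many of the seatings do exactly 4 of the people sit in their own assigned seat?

70

Choose which 4 of the 7 are fixed: C(7,4) = 35.
The other 3 form a derangement: !3 = 2.
Total: 35 × 2 = 70.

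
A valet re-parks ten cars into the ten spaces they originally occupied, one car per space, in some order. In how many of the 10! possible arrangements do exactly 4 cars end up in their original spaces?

55650

Pick the 4 fixed positions: C(10,4) = 210 ways.
The other 6 form a derangement: !6 = 265.
Total: 210 × 265 = 55650.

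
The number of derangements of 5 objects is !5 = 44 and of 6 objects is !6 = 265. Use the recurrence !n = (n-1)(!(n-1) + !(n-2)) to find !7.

!7 = (7-1)·(!6 + !5) = 6·(265 + 44) = 6·309 = 1854.

1854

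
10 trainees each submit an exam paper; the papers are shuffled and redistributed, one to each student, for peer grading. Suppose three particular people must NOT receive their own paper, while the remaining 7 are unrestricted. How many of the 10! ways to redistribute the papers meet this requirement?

2656080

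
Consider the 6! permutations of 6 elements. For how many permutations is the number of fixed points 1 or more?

Sum C(6,i)·!(6-i) for i = 1..6:
  i=1: C(6,1)·!5 = 6·44 = 264
  i=2: C(6,2)·!4 = 15·9 = 135
  i=3: C(6,3)·!3 = 20·2 = 40
  i=4: C(6,4)·!2 = 15·1 = 15
  i=5: C(6,5)·!1 = 6·0 = 0
  i=6: C(6,6)·!0 = 1·1 = 1
Total = 455.

455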